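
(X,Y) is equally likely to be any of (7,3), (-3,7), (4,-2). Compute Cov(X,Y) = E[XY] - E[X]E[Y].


E[X]=8/3, E[Y]=8/3, E[XY]=-8/3
Cov(X,Y) = E[XY] - E[X]E[Y] = -8/3 - 8/3*8/3 = -88/9

-88/9


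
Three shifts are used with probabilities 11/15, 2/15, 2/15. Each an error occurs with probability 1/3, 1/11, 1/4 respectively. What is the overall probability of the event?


P(A) = P(A|B1)P(B1) + P(A|B2)P(B2) + P(A|B3)P(B3)
= 1/3*11/15 + 1/11*2/15 + 1/4*2/15
= 11/45 + 2/165 + 1/30 = 287/990

287/990


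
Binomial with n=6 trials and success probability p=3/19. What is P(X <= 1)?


P(X<=1) = P(X=0) + P(X=1)
= 16777216/47045881 + 18874368/47045881
= 35651584/47045881

35651584/47045881


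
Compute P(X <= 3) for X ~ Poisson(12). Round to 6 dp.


P(X<=3) = e^(-12)*12^0/0! + e^(-12)*12^1/1! + e^(-12)*12^2/2! + e^(-12)*12^3/3!
≈ 0.0000061442 + 0.0000737305 + 0.0004423833 + 0.0017695332
= 0.0022917912
≈ 0.002292

0.002292


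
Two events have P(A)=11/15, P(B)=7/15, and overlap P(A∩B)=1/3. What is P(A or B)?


P(A∪B) = P(A) + P(B) - P(A∩B)
= 11/15 + 7/15 - 1/3 = 13/15

13/15


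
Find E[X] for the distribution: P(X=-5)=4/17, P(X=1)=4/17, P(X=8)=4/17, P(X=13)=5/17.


E[X] = sum(x * P(x))
= -5*4/17 + 1*4/17 + 8*4/17 + 13*5/17
= 81/17

81/17


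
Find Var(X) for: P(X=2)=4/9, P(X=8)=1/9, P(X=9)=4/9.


E[X] = 52/9, E[X^2] = 404/9
Var(X) = E[X^2] - (E[X])^2 = 404/9 - (52/9)^2 = 932/81

932/81


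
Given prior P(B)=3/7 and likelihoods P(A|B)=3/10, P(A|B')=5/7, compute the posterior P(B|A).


P(A) = P(A|B)P(B) + P(A|B')P(B') = 3/10*3/7 + 5/7*4/7 = 263/490
P(B|A) = P(A|B)P(B)/P(A) = (9/70)/(263/490) = 63/263

63/263


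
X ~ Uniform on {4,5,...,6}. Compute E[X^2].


E[X^2] = (1/3) * sum(x^2 for x=4..6)
= 77/3

77/3


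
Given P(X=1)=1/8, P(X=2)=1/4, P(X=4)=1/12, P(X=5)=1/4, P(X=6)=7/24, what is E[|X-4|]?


E[|X-4|] = sum(g(x)*P(x))
= 3*1/8 + 2*1/4 + 0*1/12 + 1*1/4 + 2*7/24
= 41/24

41/24


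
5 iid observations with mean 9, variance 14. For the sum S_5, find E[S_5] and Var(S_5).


E[S_n] = n*mu = 5*9 = 45
Var(S_n) = n*sigma^2 = 5*14 = 70

E[S_5]=45, Var(S_5)=70


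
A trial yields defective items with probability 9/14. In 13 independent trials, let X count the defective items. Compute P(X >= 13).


P(X>=13) = P(X=13)
= 2541865828329/793714773254144
= 2541865828329/793714773254144

2541865828329/793714773254144


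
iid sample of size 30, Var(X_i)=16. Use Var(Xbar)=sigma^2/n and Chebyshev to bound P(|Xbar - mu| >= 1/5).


Var(Xbar) = Var(X)/n = 16/30
Chebyshev: P(|Xbar-mu| >= 1/5) <= Var(Xbar)/(1/5)^2 = (8/15)/(1/25) = 40/3
Bound exceeds 1, so trivial bound: 1

1


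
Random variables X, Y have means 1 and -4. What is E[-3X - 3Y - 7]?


E[-3X - 3Y - 7] = -3*E[X] - 3*E[Y] - 7
= (-3)*(1) + (-3)*(-4) + (-7)
= -3 + 12 - 7 = 2

2


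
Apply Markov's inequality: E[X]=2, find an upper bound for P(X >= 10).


Markov: P(X >= a) <= E[X]/a
P(X >= 10) <= 2/10 = 1/5

1/5


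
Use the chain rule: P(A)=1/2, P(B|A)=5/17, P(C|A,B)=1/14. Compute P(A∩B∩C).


P(A∩B∩C) = P(A) * P(B|A) * P(C|A∩B)
= 1/2 * 5/17 * 1/14
= 5/34 * 1/14 = 5/476

5/476


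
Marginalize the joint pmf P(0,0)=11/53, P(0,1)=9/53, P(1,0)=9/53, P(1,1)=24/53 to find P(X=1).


P(X=1) = P(1,0)+P(1,1) = 9/53 + 24/53 = 33/53

33/53


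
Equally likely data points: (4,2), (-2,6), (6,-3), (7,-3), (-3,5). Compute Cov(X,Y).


E[X]=12/5, E[Y]=7/5, E[XY]=-58/5
Cov(X,Y) = E[XY] - E[X]E[Y] = -58/5 - 12/5*7/5 = -374/25

-374/25


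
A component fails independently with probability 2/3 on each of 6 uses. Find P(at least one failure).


P(at least one) = 1 - P(none)
P(none) = (1 - 2/3)^6 = (1/3)^6 = 1/729
P(at least one) = 1 - 1/729 = 728/729

728/729


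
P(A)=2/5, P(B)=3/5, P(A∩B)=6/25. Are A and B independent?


P(A)*P(B) = 2/5*3/5 = 6/25
P(A∩B) = 6/25, which equals P(A)P(B), so independent

Yes, A and B are independent


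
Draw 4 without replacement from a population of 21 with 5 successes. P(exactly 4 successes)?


P(X=4) = C(5,4)*C(16,0) / C(21,4)
= 5*1 / 5985
= 5/5985 = 1/1197

1/1197


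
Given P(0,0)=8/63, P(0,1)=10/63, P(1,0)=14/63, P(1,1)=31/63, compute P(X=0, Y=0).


Read from table: P(X=0, Y=0) = 8/63

8/63


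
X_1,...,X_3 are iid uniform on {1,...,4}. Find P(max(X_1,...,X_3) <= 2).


P(max <= 2) = P(all X_i <= 2) = (P(X_1 <= 2))^3
= (2/4)^3 = (1/2)^3 = 1/8

1/8


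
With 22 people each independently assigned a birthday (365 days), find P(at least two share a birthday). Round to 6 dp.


P(all different) = prod((365-i)/365 for i=0..21) = 0.524305
P(at least one match) = 1 - 0.524305 = 0.475695

0.475695


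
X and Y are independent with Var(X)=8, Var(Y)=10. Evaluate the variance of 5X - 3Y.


Independence => Cov(X,Y)=0
Var(5X - 3Y) = 5^2*Var(X) + (-3)^2*Var(Y)
= 25*8 + 9*10 = 290

290


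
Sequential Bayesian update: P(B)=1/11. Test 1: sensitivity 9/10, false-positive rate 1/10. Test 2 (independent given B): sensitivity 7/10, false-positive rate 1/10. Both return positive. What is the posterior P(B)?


After test 1: P(+) = 9/10*1/11 + 1/10*10/11 = 19/110
P(B|+) = (9/110)/(19/110) = 9/19
After test 2 (use post1 as new prior): P(+) = 7/10*9/19 + 1/10*10/19 = 73/190
P(B|+,+) = (63/190)/(73/190) = 63/73

63/73


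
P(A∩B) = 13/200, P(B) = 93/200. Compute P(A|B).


P(A|B) = P(A∩B)/P(B) = (13/200)/(93/200) = 13/93

13/93


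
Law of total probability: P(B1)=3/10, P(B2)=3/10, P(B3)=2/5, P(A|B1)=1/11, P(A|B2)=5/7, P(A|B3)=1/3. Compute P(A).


P(A) = P(A|B1)P(B1) + P(A|B2)P(B2) + P(A|B3)P(B3)
= 1/11*3/10 + 5/7*3/10 + 1/3*2/5
= 3/110 + 3/14 + 2/15 = 433/1155

433/1155


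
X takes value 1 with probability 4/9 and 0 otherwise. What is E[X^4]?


For Bernoulli: X in {0,1}
E[X^4] = 0^4*(1-4/9) + 1^4*4/9 = 4/9

4/9


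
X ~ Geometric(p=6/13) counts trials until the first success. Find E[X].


For geometric (trials until first success), E[X] = 1/p = 1/(6/13) = 13/6

13/6


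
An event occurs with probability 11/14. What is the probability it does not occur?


P(A') = 1 - P(A) = 1 - 11/14 = 3/14

3/14


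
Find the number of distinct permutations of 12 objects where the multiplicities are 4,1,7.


12! = 479001600
Denominator: 4!=24 * 1!=1 * 7!=5040
Coefficient = 479001600 / 120960 = 3960

3960


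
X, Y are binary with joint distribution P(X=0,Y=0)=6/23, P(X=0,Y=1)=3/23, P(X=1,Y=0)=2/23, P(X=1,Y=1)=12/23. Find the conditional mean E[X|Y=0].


P(Y=0) = 8/23
E[X|Y=0] = (0*6 + 1*2)/8 = 2/8 = 1/4

1/4


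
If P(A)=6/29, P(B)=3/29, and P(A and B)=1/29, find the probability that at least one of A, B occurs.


P(A∪B) = P(A) + P(B) - P(A∩B)
= 6/29 + 3/29 - 1/29 = 8/29

8/29


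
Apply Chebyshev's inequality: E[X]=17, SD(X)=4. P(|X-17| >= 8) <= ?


k = 8/4 = 2
Chebyshev: P(|X-mu| >= k*sigma) <= 1/k^2 = 1/2^2 = 1/4

1/4


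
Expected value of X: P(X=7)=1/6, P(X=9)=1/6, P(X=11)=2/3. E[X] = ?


E[X] = sum(x * P(x))
= 7*1/6 + 9*1/6 + 11*2/3
= 10

10


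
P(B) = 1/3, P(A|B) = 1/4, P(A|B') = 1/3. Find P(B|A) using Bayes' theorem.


P(A) = P(A|B)P(B) + P(A|B')P(B') = 1/4*1/3 + 1/3*2/3 = 11/36
P(B|A) = P(A|B)P(B)/P(A) = (1/12)/(11/36) = 3/11

3/11


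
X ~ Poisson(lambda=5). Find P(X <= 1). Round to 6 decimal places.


P(X<=1) = e^(-5)*5^0/0! + e^(-5)*5^1/1!
≈ 0.0067379470 + 0.0336897350
= 0.0404276820
≈ 0.040428

0.040428


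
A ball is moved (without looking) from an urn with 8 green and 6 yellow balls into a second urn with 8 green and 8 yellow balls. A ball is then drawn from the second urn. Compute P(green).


P(transfer green) = 8/14 = 4/7; P(transfer yellow) = 3/7
If green transferred: Urn II has 9 green of 17, so P(green|green moved) = 9/17
If yellow transferred: Urn II has 8 green of 17, so P(green|yellow moved) = 8/17
By total probability: P(green) = 4/7*9/17 + 3/7*8/17 = 60/119

60/119


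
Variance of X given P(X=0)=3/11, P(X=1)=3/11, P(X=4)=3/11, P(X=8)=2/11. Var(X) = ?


E[X] = 31/11, E[X^2] = 179/11
Var(X) = E[X^2] - (E[X])^2 = 179/11 - (31/11)^2 = 1008/121

1008/121


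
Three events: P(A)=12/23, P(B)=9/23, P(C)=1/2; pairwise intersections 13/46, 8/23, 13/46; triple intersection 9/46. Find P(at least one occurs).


P(A∪B∪C) = P(A)+P(B)+P(C) - P(AB)-P(AC)-P(BC) + P(ABC)
= 12/23+9/23+1/2 - 13/46-8/23-13/46 + 9/46
= 16/23

16/23


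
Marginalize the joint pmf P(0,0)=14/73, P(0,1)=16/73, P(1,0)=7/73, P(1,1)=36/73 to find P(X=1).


P(X=1) = P(1,0)+P(1,1) = 7/73 + 36/73 = 43/73

43/73


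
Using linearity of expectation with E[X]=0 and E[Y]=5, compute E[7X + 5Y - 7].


E[7X + 5Y - 7] = 7*E[X] + 5*E[Y] - 7
= (7)*(0) + (5)*(5) + (-7)
= 0 + 25 - 7 = 18

18


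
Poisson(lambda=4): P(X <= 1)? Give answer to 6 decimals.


P(X<=1) = e^(-4)*4^0/0! + e^(-4)*4^1/1!
≈ 0.0183156389 + 0.0732625556
= 0.0915781945
≈ 0.091578

0.091578


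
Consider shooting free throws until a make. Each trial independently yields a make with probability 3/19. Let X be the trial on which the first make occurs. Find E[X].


For geometric (trials until first success), E[X] = 1/p = 1/(3/19) = 19/3

19/3


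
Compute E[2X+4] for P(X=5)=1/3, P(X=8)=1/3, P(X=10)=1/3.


E[2X+4] = sum(g(x)*P(x))
= 14*1/3 + 20*1/3 + 24*1/3
= 58/3

58/3


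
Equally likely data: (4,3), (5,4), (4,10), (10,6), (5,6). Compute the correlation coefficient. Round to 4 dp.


Cov(X,Y) = -0.0800, Var(X) = 5.0400, Var(Y) = 5.7600
rho = Cov/(sqrt(VarX)*sqrt(VarY)) = -0.0148

-0.0148


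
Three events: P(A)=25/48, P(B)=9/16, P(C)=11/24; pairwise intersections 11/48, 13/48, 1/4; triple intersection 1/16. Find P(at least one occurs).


P(A∪B∪C) = P(A)+P(B)+P(C) - P(AB)-P(AC)-P(BC) + P(ABC)
= 25/48+9/16+11/24 - 11/48-13/48-1/4 + 1/16
= 41/48

41/48


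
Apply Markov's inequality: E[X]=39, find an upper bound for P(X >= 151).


Markov: P(X >= a) <= E[X]/a
P(X >= 151) <= 39/151

39/151


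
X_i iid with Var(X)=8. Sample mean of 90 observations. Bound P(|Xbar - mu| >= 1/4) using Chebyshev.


Var(Xbar) = Var(X)/n = 8/90
Chebyshev: P(|Xbar-mu| >= 1/4) <= Var(Xbar)/(1/4)^2 = (4/45)/(1/16) = 64/45
Bound exceeds 1, so trivial bound: 1

1


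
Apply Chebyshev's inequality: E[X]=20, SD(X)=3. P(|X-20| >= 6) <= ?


k = 6/3 = 2
Chebyshev: P(|X-mu| >= k*sigma) <= 1/k^2 = 1/2^2 = 1/4

1/4


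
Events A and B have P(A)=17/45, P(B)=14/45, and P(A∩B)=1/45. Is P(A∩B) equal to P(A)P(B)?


P(A)*P(B) = 17/45*14/45 = 238/2025
P(A∩B) = 1/45 != 238/2025, so not independent

No, A and B are not independent


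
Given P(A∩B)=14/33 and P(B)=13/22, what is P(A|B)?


P(A|B) = P(A∩B)/P(B) = (84/198)/(117/198) = 84/117 = 28/39

28/39


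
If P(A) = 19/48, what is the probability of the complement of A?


P(A') = 1 - P(A) = 1 - 19/48 = 29/48

29/48


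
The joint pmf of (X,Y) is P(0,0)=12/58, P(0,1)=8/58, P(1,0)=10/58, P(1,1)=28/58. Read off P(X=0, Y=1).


Read from table: P(X=0, Y=1) = 8/58 = 4/29

4/29


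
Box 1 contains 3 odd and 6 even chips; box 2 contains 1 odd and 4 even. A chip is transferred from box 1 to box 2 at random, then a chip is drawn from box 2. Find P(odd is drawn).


P(transfer odd) = 3/9 = 1/3; P(transfer even) = 2/3
If odd transferred: Urn II has 2 odd of 6, so P(odd|odd moved) = 1/3
If even transferred: Urn II has 1 odd of 6, so P(odd|even moved) = 1/6
By total probability: P(odd) = 1/3*1/3 + 2/3*1/6 = 2/9

2/9


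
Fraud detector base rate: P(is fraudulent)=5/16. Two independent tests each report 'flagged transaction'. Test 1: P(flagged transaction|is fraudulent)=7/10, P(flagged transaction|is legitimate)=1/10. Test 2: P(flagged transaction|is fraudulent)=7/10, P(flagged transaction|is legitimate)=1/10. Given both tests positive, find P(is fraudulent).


After test 1: P(+) = 7/10*5/16 + 1/10*11/16 = 23/80
P(B|+) = (7/32)/(23/80) = 35/46
After test 2 (use post1 as new prior): P(+) = 7/10*35/46 + 1/10*11/46 = 64/115
P(B|+,+) = (49/92)/(64/115) = 245/256

245/256


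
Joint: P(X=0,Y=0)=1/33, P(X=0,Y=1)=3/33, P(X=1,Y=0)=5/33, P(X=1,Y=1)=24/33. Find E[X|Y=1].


P(Y=1) = 27/33
E[X|Y=1] = (0*3 + 1*24)/27 = 24/27 = 8/9

8/9


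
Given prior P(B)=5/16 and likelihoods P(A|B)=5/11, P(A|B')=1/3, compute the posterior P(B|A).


P(A) = P(A|B)P(B) + P(A|B')P(B') = 5/11*5/16 + 1/3*11/16 = 49/132
P(B|A) = P(A|B)P(B)/P(A) = (25/176)/(49/132) = 75/196

75/196


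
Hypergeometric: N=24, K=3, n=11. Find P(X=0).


P(X=0) = C(3,0)*C(21,11) / C(24,11)
= 1*352716 / 2496144
= 352716/2496144 = 13/92

13/92


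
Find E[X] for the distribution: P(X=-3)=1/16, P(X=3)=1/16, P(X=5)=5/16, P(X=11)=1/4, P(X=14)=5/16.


E[X] = sum(x * P(x))
= -3*1/16 + 3*1/16 + 5*5/16 + 11*1/4 + 14*5/16
= 139/16

139/16


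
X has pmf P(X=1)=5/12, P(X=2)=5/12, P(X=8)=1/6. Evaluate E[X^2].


E[X^2] = sum(x^2 * P(x))
= 1*5/12 + 4*5/12 + 64*1/6
= 51/4

51/4


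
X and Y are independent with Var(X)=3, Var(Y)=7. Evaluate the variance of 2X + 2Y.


Independence => Cov(X,Y)=0
Var(2X + 2Y) = 2^2*Var(X) + 2^2*Var(Y)
= 4*3 + 4*7 = 40

40


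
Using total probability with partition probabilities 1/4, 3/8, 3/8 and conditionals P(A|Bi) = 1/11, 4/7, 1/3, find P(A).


P(A) = P(A|B1)P(B1) + P(A|B2)P(B2) + P(A|B3)P(B3)
= 1/11*1/4 + 4/7*3/8 + 1/3*3/8
= 1/44 + 3/14 + 1/8 = 223/616

223/616


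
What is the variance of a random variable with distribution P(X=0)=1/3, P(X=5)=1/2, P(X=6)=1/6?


E[X] = 7/2, E[X^2] = 37/2
Var(X) = E[X^2] - (E[X])^2 = 37/2 - (7/2)^2 = 25/4

25/4


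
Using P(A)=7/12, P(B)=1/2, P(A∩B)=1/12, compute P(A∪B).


P(A∪B) = P(A) + P(B) - P(A∩B)
= 7/12 + 1/2 - 1/12 = 1

1


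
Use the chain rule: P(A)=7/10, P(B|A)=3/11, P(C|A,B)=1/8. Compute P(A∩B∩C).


P(A∩B∩C) = P(A) * P(B|A) * P(C|A∩B)
= 7/10 * 3/11 * 1/8
= 21/110 * 1/8 = 21/880

21/880


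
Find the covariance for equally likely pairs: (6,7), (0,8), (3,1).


E[X]=3, E[Y]=16/3, E[XY]=15
Cov(X,Y) = E[XY] - E[X]E[Y] = 15 - 3*16/3 = -1

-1


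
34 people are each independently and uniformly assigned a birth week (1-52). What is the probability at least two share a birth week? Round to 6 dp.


P(all different) = prod((52-i)/52 for i=0..33) = 0.000001
P(at least one match) = 1 - 0.000001 = 0.999999

0.999999


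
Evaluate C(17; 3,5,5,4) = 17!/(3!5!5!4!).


17! = 355687428096000
Denominator: 3!=6 * 5!=120 * 5!=120 * 4!=24
Coefficient = 355687428096000 / 2073600 = 171531360

171531360


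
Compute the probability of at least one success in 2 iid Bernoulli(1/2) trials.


P(at least one) = 1 - P(none)
P(none) = (1 - 1/2)^2 = (1/2)^2 = 1/4
P(at least one) = 1 - 1/4 = 3/4

3/4


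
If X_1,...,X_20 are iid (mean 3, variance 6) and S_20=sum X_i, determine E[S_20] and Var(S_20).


E[S_n] = n*mu = 20*3 = 60
Var(S_n) = n*sigma^2 = 20*6 = 120

E[S_20]=60, Var(S_20)=120


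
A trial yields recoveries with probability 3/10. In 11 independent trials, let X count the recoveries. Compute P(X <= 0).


P(X<=0) = P(X=0)
= 1977326743/100000000000
= 1977326743/100000000000

1977326743/100000000000


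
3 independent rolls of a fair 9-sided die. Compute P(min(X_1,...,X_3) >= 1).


P(min >= 1) = P(all X_i >= 1) = (P(X_1 >= 1))^3
= (9/9)^3 = 1^3 = 1

1


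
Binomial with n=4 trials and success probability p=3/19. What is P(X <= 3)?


P(X<=3) = P(X=0) + P(X=1) + P(X=2) + P(X=3)
= 65536/130321 + 49152/130321 + 13824/130321 + 1728/130321
= 130240/130321

130240/130321


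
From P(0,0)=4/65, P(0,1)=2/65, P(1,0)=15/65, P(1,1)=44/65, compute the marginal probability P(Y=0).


P(Y=0) = P(0,0)+P(1,0) = 4/65 + 15/65 = 19/65

19/65


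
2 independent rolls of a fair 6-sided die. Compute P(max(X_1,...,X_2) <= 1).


P(max <= 1) = P(all X_i <= 1) = (P(X_1 <= 1))^2
= (1/6)^2 = 1/36

1/36


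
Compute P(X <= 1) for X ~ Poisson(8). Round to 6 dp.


P(X<=1) = e^(-8)*8^0/0! + e^(-8)*8^1/1!
≈ 0.0003354626 + 0.0026837010
= 0.0030191636
≈ 0.003019

0.003019


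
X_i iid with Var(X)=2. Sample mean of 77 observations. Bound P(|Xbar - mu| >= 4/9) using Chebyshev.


Var(Xbar) = Var(X)/n = 2/77
Chebyshev: P(|Xbar-mu| >= 4/9) <= Var(Xbar)/(4/9)^2 = (2/77)/(16/81) = 81/616

81/616


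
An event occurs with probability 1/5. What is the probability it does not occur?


P(A') = 1 - P(A) = 1 - 1/5 = 4/5

4/5


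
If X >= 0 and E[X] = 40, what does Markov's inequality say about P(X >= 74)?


Markov: P(X >= a) <= E[X]/a
P(X >= 74) <= 40/74 = 20/37

20/37


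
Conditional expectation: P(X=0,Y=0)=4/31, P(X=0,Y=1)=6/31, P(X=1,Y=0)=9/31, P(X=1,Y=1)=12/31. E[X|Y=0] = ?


P(Y=0) = 13/31
E[X|Y=0] = (0*4 + 1*9)/13 = 9/13

9/13


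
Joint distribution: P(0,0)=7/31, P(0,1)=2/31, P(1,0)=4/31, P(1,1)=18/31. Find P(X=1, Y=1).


Read from table: P(X=1, Y=1) = 18/31

18/31


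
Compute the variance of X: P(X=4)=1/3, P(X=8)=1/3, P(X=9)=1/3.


E[X] = 7, E[X^2] = 161/3
Var(X) = E[X^2] - (E[X])^2 = 161/3 - (7)^2 = 14/3

14/3


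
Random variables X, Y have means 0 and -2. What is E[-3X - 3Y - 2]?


E[-3X - 3Y - 2] = -3*E[X] - 3*E[Y] - 2
= (-3)*(0) + (-3)*(-2) + (-2)
= 0 + 6 - 2 = 4

4


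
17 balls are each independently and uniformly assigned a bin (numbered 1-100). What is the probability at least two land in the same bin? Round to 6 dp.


P(all different) = prod((100-i)/100 for i=0..16) = 0.236537
P(at least one match) = 1 - 0.236537 = 0.763463

0.763463


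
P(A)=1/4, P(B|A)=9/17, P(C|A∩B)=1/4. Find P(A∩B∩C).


P(A∩B∩C) = P(A) * P(B|A) * P(C|A∩B)
= 1/4 * 9/17 * 1/4
= 9/68 * 1/4 = 9/272

9/272


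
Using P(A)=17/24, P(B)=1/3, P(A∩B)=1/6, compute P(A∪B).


P(A∪B) = P(A) + P(B) - P(A∩B)
= 17/24 + 1/3 - 1/6 = 7/8

7/8


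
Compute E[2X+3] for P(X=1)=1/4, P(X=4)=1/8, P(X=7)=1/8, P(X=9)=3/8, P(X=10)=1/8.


E[2X+3] = sum(g(x)*P(x))
= 5*1/4 + 11*1/8 + 17*1/8 + 21*3/8 + 23*1/8
= 31/2

31/2


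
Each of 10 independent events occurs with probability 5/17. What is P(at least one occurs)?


P(at least one) = 1 - P(none)
P(none) = (1 - 5/17)^10 = (12/17)^10 = 61917364224/2015993900449
P(at least one) = 1 - 61917364224/2015993900449 = 1954076536225/2015993900449

1954076536225/2015993900449


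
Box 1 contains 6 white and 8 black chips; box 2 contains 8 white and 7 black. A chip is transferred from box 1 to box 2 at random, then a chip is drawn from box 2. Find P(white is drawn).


P(transfer white) = 6/14 = 3/7; P(transfer black) = 4/7
If white transferred: Urn II has 9 white of 16, so P(white|white moved) = 9/16
If black transferred: Urn II has 8 white of 16, so P(white|black moved) = 1/2
By total probability: P(white) = 3/7*9/16 + 4/7*1/2 = 59/112

59/112


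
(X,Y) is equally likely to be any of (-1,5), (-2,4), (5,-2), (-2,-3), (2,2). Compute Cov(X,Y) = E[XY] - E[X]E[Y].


E[X]=2/5, E[Y]=6/5, E[XY]=-13/5
Cov(X,Y) = E[XY] - E[X]E[Y] = -13/5 - 2/5*6/5 = -77/25

-77/25


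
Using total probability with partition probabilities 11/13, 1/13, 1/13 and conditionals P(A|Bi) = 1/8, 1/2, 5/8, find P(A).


P(A) = P(A|B1)P(B1) + P(A|B2)P(B2) + P(A|B3)P(B3)
= 1/8*11/13 + 1/2*1/13 + 5/8*1/13
= 11/104 + 1/26 + 5/104 = 5/26

5/26


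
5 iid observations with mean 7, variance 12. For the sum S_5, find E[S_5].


E[S_n] = n*E[X_1] = 5*7 = 35

35


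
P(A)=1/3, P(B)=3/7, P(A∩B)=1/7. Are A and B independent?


P(A)*P(B) = 1/3*3/7 = 1/7
P(A∩B) = 1/7, which equals P(A)P(B), so independent

Yes, A and B are independent


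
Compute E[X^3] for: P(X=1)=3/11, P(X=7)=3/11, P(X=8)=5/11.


E[X^3] = sum(x^3 * P(x))
= 1*3/11 + 343*3/11 + 512*5/11
= 3592/11

3592/11


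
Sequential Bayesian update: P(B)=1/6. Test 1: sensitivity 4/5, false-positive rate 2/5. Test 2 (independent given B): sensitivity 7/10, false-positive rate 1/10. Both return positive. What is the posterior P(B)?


After test 1: P(+) = 4/5*1/6 + 2/5*5/6 = 7/15
P(B|+) = (2/15)/(7/15) = 2/7
After test 2 (use post1 as new prior): P(+) = 7/10*2/7 + 1/10*5/7 = 19/70
P(B|+,+) = (1/5)/(19/70) = 14/19

14/19


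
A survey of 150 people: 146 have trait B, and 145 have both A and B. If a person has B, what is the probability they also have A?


P(A|B) = P(A∩B)/P(B) = (145/150)/(146/150) = 145/146

145/146


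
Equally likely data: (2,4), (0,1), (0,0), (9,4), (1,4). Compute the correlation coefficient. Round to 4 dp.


Cov(X,Y) = 3.3600, Var(X) = 11.4400, Var(Y) = 3.0400
rho = Cov/(sqrt(VarX)*sqrt(VarY)) = 0.5698

0.5698


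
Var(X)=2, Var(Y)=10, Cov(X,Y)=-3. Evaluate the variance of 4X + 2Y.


Var(4X + 2Y) = 4^2*Var(X) + 2^2*Var(Y) + 2*4*2*Cov(X,Y)
= 16*2 + 4*10 + 16*(-3)
= 32 + 40 - 48 = 24

24


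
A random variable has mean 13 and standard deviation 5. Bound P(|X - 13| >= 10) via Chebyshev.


k = 10/5 = 2
Chebyshev: P(|X-mu| >= k*sigma) <= 1/k^2 = 1/2^2 = 1/4

1/4


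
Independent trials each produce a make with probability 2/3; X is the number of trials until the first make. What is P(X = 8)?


P(X=8) = (1-p)^7 * p = (1/3)^7 * 2/3
= 1/2187 * 2/3 = 2/6561

2/6561


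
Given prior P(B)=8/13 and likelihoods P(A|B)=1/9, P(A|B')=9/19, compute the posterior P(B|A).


P(A) = P(A|B)P(B) + P(A|B')P(B') = 1/9*8/13 + 9/19*5/13 = 557/2223
P(B|A) = P(A|B)P(B)/P(A) = (8/117)/(557/2223) = 152/557

152/557


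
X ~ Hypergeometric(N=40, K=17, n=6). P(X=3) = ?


P(X=3) = C(17,3)*C(23,3) / C(40,6)
= 680*1771 / 3838380
= 1204280/3838380 = 8602/27417

8602/27417


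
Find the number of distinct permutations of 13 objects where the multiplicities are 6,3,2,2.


13! = 6227020800
Denominator: 6!=720 * 3!=6 * 2!=2 * 2!=2
Coefficient = 6227020800 / 17280 = 360360

360360


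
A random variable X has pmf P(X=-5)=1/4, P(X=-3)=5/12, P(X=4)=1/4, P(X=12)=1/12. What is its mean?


E[X] = sum(x * P(x))
= -5*1/4 - 3*5/12 + 4*1/4 + 12*1/12
= -1/2

-1/2


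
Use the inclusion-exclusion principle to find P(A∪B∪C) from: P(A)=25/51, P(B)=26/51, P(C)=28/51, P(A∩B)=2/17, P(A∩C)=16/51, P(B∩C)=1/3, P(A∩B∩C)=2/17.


P(A∪B∪C) = P(A)+P(B)+P(C) - P(AB)-P(AC)-P(BC) + P(ABC)
= 25/51+26/51+28/51 - 2/17-16/51-1/3 + 2/17
= 46/51

46/51


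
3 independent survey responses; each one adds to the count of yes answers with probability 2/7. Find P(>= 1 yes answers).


P(at least one) = 1 - P(none)
P(none) = (1 - 2/7)^3 = (5/7)^3 = 125/343
P(at least one) = 1 - 125/343 = 218/343

218/343


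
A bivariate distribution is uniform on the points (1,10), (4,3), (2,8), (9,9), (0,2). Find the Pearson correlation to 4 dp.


Cov(X,Y) = 3.3200, Var(X) = 10.1600, Var(Y) = 10.6400
rho = Cov/(sqrt(VarX)*sqrt(VarY)) = 0.3193

0.3193


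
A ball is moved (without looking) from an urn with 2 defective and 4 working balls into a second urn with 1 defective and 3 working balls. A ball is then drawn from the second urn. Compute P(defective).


P(transfer defective) = 2/6 = 1/3; P(transfer working) = 2/3
If defective transferred: Urn II has 2 defective of 5, so P(defective|defective moved) = 2/5
If working transferred: Urn II has 1 defective of 5, so P(defective|working moved) = 1/5
By total probability: P(defective) = 1/3*2/5 + 2/3*1/5 = 4/15

4/15


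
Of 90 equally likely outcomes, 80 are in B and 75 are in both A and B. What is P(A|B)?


P(A|B) = P(A∩B)/P(B) = (75/90)/(80/90) = 75/80 = 15/16

15/16


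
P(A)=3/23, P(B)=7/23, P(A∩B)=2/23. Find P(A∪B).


P(A∪B) = P(A) + P(B) - P(A∩B)
= 3/23 + 7/23 - 2/23 = 8/23

8/23


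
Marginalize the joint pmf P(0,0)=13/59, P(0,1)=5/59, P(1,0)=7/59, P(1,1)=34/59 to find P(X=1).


P(X=1) = P(1,0)+P(1,1) = 7/59 + 34/59 = 41/59

41/59


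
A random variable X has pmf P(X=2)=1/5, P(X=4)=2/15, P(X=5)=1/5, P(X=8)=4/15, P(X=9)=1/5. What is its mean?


E[X] = sum(x * P(x))
= 2*1/5 + 4*2/15 + 5*1/5 + 8*4/15 + 9*1/5
= 88/15

88/15


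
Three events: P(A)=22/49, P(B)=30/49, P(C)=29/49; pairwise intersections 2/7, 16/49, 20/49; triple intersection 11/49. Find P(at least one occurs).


P(A∪B∪C) = P(A)+P(B)+P(C) - P(AB)-P(AC)-P(BC) + P(ABC)
= 22/49+30/49+29/49 - 2/7-16/49-20/49 + 11/49
= 6/7

6/7


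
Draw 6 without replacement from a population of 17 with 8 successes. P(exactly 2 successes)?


P(X=2) = C(8,2)*C(9,4) / C(17,6)
= 28*126 / 12376
= 3528/12376 = 63/221

63/221


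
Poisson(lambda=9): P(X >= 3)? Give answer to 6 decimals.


P(X>=3) = 1 - P(X<=2) = 1 - (e^(-9)*9^0/0! + e^(-9)*9^1/1! + e^(-9)*9^2/2!)
≈ 1 - (0.0001234098 + 0.0011106882 + 0.0049980971)
= 1 - 0.0062321951 = 0.9937678049
≈ 0.993768

0.993768


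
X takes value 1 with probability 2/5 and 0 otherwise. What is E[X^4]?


For Bernoulli: X in {0,1}
E[X^4] = 0^4*(1-2/5) + 1^4*2/5 = 2/5

2/5


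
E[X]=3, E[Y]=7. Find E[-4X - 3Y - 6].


E[-4X - 3Y - 6] = -4*E[X] - 3*E[Y] - 6
= (-4)*(3) + (-3)*(7) + (-6)
= -12 - 21 - 6 = -39

-39


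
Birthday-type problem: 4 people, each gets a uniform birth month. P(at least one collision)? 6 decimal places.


P(all different) = prod((12-i)/12 for i=0..3) = 0.572917
P(at least one match) = 1 - 0.572917 = 0.427083

0.427083


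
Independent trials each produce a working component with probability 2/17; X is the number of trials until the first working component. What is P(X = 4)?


P(X=4) = (1-p)^3 * p = (15/17)^3 * 2/17
= 3375/4913 * 2/17 = 6750/83521

6750/83521


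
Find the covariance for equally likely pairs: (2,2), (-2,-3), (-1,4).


E[X]=-1/3, E[Y]=1, E[XY]=2
Cov(X,Y) = E[XY] - E[X]E[Y] = 2 + 1/3*1 = 7/3

7/3


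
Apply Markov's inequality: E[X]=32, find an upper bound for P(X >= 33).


Markov: P(X >= a) <= E[X]/a
P(X >= 33) <= 32/33

32/33


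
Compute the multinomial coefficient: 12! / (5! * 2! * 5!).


12! = 479001600
Denominator: 5!=120 * 2!=2 * 5!=120
Coefficient = 479001600 / 28800 = 16632

16632


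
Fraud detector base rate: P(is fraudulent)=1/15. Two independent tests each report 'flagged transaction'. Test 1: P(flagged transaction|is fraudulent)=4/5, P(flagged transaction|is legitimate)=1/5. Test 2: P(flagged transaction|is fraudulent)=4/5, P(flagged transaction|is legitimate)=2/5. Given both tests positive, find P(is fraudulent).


After test 1: P(+) = 4/5*1/15 + 1/5*14/15 = 6/25
P(B|+) = (4/75)/(6/25) = 2/9
After test 2 (use post1 as new prior): P(+) = 4/5*2/9 + 2/5*7/9 = 22/45
P(B|+,+) = (8/45)/(22/45) = 4/11

4/11


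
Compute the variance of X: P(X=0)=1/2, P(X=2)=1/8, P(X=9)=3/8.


E[X] = 29/8, E[X^2] = 247/8
Var(X) = E[X^2] - (E[X])^2 = 247/8 - (29/8)^2 = 1135/64

1135/64


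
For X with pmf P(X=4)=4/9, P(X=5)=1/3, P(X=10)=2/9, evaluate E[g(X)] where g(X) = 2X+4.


E[2X+4] = sum(g(x)*P(x))
= 12*4/9 + 14*1/3 + 24*2/9
= 46/3

46/3


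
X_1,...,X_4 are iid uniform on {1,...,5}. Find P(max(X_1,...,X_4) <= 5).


P(max <= 5) = P(all X_i <= 5) = (P(X_1 <= 5))^4
= (5/5)^4 = 1^4 = 1

1


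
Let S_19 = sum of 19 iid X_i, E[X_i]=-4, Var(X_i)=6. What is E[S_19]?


E[S_n] = n*E[X_1] = 19*-4 = -76

-76


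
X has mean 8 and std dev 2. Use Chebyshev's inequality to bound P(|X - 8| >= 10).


k = 10/2 = 5
Chebyshev: P(|X-mu| >= k*sigma) <= 1/k^2 = 1/5^2 = 1/25

1/25


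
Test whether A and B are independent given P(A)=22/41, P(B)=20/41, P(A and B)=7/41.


P(A)*P(B) = 22/41*20/41 = 440/1681
P(A∩B) = 7/41 != 440/1681, so not independent

No, A and B are not independent


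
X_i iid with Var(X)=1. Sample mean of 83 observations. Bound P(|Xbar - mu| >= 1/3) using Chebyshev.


Var(Xbar) = Var(X)/n = 1/83
Chebyshev: P(|Xbar-mu| >= 1/3) <= Var(Xbar)/(1/3)^2 = (1/83)/(1/9) = 9/83

9/83


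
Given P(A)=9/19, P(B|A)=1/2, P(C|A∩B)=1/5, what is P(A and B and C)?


P(A∩B∩C) = P(A) * P(B|A) * P(C|A∩B)
= 9/19 * 1/2 * 1/5
= 9/38 * 1/5 = 9/190

9/190


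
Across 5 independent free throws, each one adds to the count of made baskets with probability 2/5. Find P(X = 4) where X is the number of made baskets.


P(X=4) = C(5,4) * p^4 * (1-p)^1
= 5 * 16/625 * 3/5
= 48/625

48/625


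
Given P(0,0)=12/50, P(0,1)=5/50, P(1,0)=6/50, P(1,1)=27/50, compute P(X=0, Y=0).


Read from table: P(X=0, Y=0) = 12/50 = 6/25

6/25


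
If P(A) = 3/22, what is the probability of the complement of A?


P(A') = 1 - P(A) = 1 - 3/22 = 19/22

19/22


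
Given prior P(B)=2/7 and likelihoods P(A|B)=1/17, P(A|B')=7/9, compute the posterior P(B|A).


P(A) = P(A|B)P(B) + P(A|B')P(B') = 1/17*2/7 + 7/9*5/7 = 613/1071
P(B|A) = P(A|B)P(B)/P(A) = (2/119)/(613/1071) = 18/613

18/613


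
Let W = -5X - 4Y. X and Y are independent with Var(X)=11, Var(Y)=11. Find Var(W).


Independence => Cov(X,Y)=0
Var(-5X - 4Y) = (-5)^2*Var(X) + (-4)^2*Var(Y)
= 25*11 + 16*11 = 451

451


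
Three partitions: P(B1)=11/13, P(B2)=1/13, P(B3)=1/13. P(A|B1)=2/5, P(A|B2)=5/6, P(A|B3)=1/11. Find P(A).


P(A) = P(A|B1)P(B1) + P(A|B2)P(B2) + P(A|B3)P(B3)
= 2/5*11/13 + 5/6*1/13 + 1/11*1/13
= 22/65 + 5/78 + 1/143 = 1757/4290

1757/4290


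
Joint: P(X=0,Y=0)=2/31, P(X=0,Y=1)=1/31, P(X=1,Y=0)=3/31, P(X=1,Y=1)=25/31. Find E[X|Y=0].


P(Y=0) = 5/31
E[X|Y=0] = (0*2 + 1*3)/5 = 3/5

3/5


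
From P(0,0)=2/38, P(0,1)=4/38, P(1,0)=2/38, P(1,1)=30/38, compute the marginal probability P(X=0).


P(X=0) = P(0,0)+P(0,1) = 2/38 + 4/38 = 6/38 = 3/19

3/19


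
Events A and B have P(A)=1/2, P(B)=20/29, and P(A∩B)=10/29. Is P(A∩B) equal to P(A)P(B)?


P(A)*P(B) = 1/2*20/29 = 10/29
P(A∩B) = 10/29, which equals P(A)P(B), so independent

Yes, A and B are independent


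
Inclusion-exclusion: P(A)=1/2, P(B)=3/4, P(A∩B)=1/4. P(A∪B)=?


P(A∪B) = P(A) + P(B) - P(A∩B)
= 1/2 + 3/4 - 1/4 = 1

1


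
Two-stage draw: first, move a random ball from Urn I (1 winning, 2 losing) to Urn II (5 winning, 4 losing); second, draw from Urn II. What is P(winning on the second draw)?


P(transfer winning) = 1/3; P(transfer losing) = 2/3
If winning transferred: Urn II has 6 winning of 10, so P(winning|winning moved) = 3/5
If losing transferred: Urn II has 5 winning of 10, so P(winning|losing moved) = 1/2
By total probability: P(winning) = 1/3*3/5 + 2/3*1/2 = 8/15

8/15


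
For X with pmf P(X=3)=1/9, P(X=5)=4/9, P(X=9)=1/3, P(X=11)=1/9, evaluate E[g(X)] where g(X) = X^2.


E[X^2] = sum(g(x)*P(x))
= 9*1/9 + 25*4/9 + 81*1/3 + 121*1/9
= 473/9

473/9


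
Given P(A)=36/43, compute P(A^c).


P(A') = 1 - P(A) = 1 - 36/43 = 7/43

7/43


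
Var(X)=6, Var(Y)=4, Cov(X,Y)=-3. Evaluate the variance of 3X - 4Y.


Var(3X - 4Y) = 3^2*Var(X) + (-4)^2*Var(Y) + 2*3*(-4)*Cov(X,Y)
= 9*6 + 16*4 - 24*(-3)
= 54 + 64 + 72 = 190

190


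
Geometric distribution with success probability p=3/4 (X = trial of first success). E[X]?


For geometric (trials until first success), E[X] = 1/p = 1/(3/4) = 4/3

4/3


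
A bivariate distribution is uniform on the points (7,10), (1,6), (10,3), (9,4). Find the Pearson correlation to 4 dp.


Cov(X,Y) = -3.3125, Var(X) = 12.1875, Var(Y) = 7.1875
rho = Cov/(sqrt(VarX)*sqrt(VarY)) = -0.3539

-0.3539


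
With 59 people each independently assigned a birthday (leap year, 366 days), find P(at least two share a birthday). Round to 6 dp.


P(all different) = prod((366-i)/366 for i=0..58) = 0.007112
P(at least one match) = 1 - 0.007112 = 0.992888

0.992888


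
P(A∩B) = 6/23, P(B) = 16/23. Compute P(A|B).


P(A|B) = P(A∩B)/P(B) = (6/23)/(16/23) = 6/16 = 3/8

3/8


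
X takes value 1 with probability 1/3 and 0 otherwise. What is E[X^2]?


For Bernoulli: X in {0,1}
E[X^2] = 0^2*(1-1/3) + 1^2*1/3 = 1/3

1/3


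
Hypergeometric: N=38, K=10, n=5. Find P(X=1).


P(X=1) = C(10,1)*C(28,4) / C(38,5)
= 10*20475 / 501942
= 204750/501942 = 4875/11951

4875/11951


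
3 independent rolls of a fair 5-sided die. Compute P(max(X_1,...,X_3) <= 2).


P(max <= 2) = P(all X_i <= 2) = (P(X_1 <= 2))^3
= (2/5)^3 = 8/125

8/125


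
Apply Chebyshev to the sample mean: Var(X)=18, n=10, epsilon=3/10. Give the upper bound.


Var(Xbar) = Var(X)/n = 18/10
Chebyshev: P(|Xbar-mu| >= 3/10) <= Var(Xbar)/(3/10)^2 = (9/5)/(9/100) = 20
Bound exceeds 1, so trivial bound: 1

1


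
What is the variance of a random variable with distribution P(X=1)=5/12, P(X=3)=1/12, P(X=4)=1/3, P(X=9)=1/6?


E[X] = 7/2, E[X^2] = 20
Var(X) = E[X^2] - (E[X])^2 = 20 - (7/2)^2 = 31/4

31/4


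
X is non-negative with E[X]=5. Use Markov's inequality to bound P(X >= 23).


Markov: P(X >= a) <= E[X]/a
P(X >= 23) <= 5/23

5/23


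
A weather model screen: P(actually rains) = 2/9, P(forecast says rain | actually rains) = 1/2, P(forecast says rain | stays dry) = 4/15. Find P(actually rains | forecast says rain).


P(A) = P(A|B)P(B) + P(A|B')P(B') = 1/2*2/9 + 4/15*7/9 = 43/135
P(B|A) = P(A|B)P(B)/P(A) = (1/9)/(43/135) = 15/43

15/43


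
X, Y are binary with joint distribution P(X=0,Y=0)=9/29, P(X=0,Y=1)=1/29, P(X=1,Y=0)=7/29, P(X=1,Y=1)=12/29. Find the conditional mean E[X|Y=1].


P(Y=1) = 13/29
E[X|Y=1] = (0*1 + 1*12)/13 = 12/13

12/13


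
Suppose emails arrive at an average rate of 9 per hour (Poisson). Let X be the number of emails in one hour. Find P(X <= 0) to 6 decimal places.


P(X<=0) = e^(-9)*9^0/0!
≈ 0.0001234098
≈ 0.000123

0.000123


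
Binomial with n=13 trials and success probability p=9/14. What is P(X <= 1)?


P(X<=1) = P(X=0) + P(X=1)
= 1220703125/793714773254144 + 28564453125/793714773254144
= 14892578125/396857386627072

14892578125/396857386627072


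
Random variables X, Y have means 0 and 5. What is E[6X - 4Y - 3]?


E[6X - 4Y - 3] = 6*E[X] - 4*E[Y] - 3
= (6)*(0) + (-4)*(5) + (-3)
= 0 - 20 - 3 = -23

-23


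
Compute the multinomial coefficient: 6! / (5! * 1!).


6! = 720
Denominator: 5!=120 * 1!=1
Coefficient = 720 / 120 = 6

6


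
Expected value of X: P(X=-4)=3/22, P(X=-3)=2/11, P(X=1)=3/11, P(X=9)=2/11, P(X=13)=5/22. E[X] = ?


E[X] = sum(x * P(x))
= -4*3/22 - 3*2/11 + 1*3/11 + 9*2/11 + 13*5/22
= 83/22

83/22


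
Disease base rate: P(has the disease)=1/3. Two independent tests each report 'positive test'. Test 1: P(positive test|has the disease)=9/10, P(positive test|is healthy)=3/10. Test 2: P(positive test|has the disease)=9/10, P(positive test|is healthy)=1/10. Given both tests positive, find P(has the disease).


After test 1: P(+) = 9/10*1/3 + 3/10*2/3 = 1/2
P(B|+) = (3/10)/(1/2) = 3/5
After test 2 (use post1 as new prior): P(+) = 9/10*3/5 + 1/10*2/5 = 29/50
P(B|+,+) = (27/50)/(29/50) = 27/29

27/29


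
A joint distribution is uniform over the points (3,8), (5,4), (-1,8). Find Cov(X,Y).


E[X]=7/3, E[Y]=20/3, E[XY]=12
Cov(X,Y) = E[XY] - E[X]E[Y] = 12 - 7/3*20/3 = -32/9

-32/9


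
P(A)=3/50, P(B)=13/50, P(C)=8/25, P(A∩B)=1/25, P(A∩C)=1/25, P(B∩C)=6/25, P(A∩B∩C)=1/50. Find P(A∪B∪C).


P(A∪B∪C) = P(A)+P(B)+P(C) - P(AB)-P(AC)-P(BC) + P(ABC)
= 3/50+13/50+8/25 - 1/25-1/25-6/25 + 1/50
= 17/50

17/50


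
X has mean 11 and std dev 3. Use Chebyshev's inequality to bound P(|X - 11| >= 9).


k = 9/3 = 3
Chebyshev: P(|X-mu| >= k*sigma) <= 1/k^2 = 1/3^2 = 1/9

1/9


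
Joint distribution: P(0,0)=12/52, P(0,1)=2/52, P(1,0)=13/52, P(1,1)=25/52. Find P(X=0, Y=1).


Read from table: P(X=0, Y=1) = 2/52 = 1/26

1/26


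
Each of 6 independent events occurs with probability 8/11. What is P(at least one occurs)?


P(at least one) = 1 - P(none)
P(none) = (1 - 8/11)^6 = (3/11)^6 = 729/1771561
P(at least one) = 1 - 729/1771561 = 1770832/1771561

1770832/1771561


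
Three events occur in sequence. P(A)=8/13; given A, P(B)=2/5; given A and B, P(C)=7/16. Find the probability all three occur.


P(A∩B∩C) = P(A) * P(B|A) * P(C|A∩B)
= 8/13 * 2/5 * 7/16
= 16/65 * 7/16 = 7/65

7/65


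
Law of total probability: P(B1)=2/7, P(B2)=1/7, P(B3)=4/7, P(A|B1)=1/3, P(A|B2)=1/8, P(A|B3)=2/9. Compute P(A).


P(A) = P(A|B1)P(B1) + P(A|B2)P(B2) + P(A|B3)P(B3)
= 1/3*2/7 + 1/8*1/7 + 2/9*4/7
= 2/21 + 1/56 + 8/63 = 121/504

121/504


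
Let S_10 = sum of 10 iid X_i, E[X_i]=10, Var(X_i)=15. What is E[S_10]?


E[S_n] = n*E[X_1] = 10*10 = 100

100


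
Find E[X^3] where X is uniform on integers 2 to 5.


E[X^3] = (1/4) * sum(x^3 for x=2..5)
= 224/4 = 56

56


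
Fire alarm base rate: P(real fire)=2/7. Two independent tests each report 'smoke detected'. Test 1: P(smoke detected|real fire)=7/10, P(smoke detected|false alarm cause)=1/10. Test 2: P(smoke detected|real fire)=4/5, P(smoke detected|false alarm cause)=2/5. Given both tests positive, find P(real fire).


After test 1: P(+) = 7/10*2/7 + 1/10*5/7 = 19/70
P(B|+) = (1/5)/(19/70) = 14/19
After test 2 (use post1 as new prior): P(+) = 4/5*14/19 + 2/5*5/19 = 66/95
P(B|+,+) = (56/95)/(66/95) = 28/33

28/33


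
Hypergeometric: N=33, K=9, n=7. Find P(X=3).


P(X=3) = C(9,3)*C(24,4) / C(33,7)
= 84*10626 / 4272048
= 892584/4272048 = 1127/5394

1127/5394


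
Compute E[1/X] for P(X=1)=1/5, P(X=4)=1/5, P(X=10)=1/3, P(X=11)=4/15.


E[1/X] = sum(g(x)*P(x))
= 1*1/5 + 1/4*1/5 + 1/10*1/3 + 1/11*4/15
= 203/660

203/660


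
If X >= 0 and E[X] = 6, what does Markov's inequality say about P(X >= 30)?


Markov: P(X >= a) <= E[X]/a
P(X >= 30) <= 6/30 = 1/5

1/5


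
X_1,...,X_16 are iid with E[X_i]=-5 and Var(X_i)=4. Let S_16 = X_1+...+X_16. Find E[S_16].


E[S_n] = n*E[X_1] = 16*-5 = -80

-80


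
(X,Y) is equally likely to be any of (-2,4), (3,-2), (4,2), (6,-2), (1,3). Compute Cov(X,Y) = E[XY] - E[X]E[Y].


E[X]=12/5, E[Y]=1, E[XY]=-3
Cov(X,Y) = E[XY] - E[X]E[Y] = -3 - 12/5*1 = -27/5

-27/5


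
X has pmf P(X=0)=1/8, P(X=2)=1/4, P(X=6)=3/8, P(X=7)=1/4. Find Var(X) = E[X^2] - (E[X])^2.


E[X] = 9/2, E[X^2] = 107/4
Var(X) = E[X^2] - (E[X])^2 = 107/4 - (9/2)^2 = 13/2

13/2


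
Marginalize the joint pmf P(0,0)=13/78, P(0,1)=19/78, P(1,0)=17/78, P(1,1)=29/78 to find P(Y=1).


P(Y=1) = P(0,1)+P(1,1) = 19/78 + 29/78 = 48/78 = 8/13

8/13


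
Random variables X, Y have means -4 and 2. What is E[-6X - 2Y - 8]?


E[-6X - 2Y - 8] = -6*E[X] - 2*E[Y] - 8
= (-6)*(-4) + (-2)*(2) + (-8)
= 24 - 4 - 8 = 12

12


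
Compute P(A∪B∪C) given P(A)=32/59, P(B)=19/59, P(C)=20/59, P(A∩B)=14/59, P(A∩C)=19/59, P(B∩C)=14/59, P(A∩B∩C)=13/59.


P(A∪B∪C) = P(A)+P(B)+P(C) - P(AB)-P(AC)-P(BC) + P(ABC)
= 32/59+19/59+20/59 - 14/59-19/59-14/59 + 13/59
= 37/59

37/59


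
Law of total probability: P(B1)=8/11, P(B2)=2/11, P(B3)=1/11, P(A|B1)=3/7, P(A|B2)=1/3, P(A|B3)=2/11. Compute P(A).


P(A) = P(A|B1)P(B1) + P(A|B2)P(B2) + P(A|B3)P(B3)
= 3/7*8/11 + 1/3*2/11 + 2/11*1/11
= 24/77 + 2/33 + 2/121 = 988/2541

988/2541


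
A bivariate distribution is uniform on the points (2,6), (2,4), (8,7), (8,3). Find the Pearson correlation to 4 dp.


Cov(X,Y) = 0.0000, Var(X) = 9.0000, Var(Y) = 2.5000
rho = Cov/(sqrt(VarX)*sqrt(VarY)) = 0.0000

0.0000


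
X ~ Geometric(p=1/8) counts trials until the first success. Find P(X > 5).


P(X > 5) = P(first 5 trials all fail) = (1-p)^5 = (7/8)^5 = 16807/32768

16807/32768


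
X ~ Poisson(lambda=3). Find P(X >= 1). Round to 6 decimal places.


P(X>=1) = 1 - P(X<=0) = 1 - (e^(-3)*3^0/0!)
≈ 1 - 0.0497870684 = 0.9502129316
≈ 0.950213

0.950213


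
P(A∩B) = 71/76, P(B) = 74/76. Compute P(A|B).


P(A|B) = P(A∩B)/P(B) = (71/76)/(74/76) = 71/74

71/74


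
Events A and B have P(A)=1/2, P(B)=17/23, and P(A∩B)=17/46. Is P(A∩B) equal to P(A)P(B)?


P(A)*P(B) = 1/2*17/23 = 17/46
P(A∩B) = 17/46, which equals P(A)P(B), so independent

Yes, A and B are independent


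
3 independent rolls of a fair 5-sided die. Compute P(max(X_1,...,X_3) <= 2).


P(max <= 2) = P(all X_i <= 2) = (P(X_1 <= 2))^3
= (2/5)^3 = 8/125

8/125


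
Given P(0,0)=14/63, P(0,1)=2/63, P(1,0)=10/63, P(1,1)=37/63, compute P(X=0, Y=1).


Read from table: P(X=0, Y=1) = 2/63

2/63
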